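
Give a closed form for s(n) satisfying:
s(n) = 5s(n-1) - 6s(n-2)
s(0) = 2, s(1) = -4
Characteristic equation: x² - 5x + 6 = 0, which factors as (x - (3))(x - (2)) = 0.
Roots r₁ = 3, r₂ = 2 (distinct).
General solution: s(n) = A·(3)^n + B·(2)^n.
From s(0) = 2: A + B = 2.
From s(1) = -4: 3A + 2B = -4.
Solving: A = -8, B = 10.
So s(n) = 10 \cdot 2^{n} - 8 \cdot 3^{n}.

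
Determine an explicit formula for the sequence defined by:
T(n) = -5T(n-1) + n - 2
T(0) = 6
First-order linear with linear forcing.
Homogeneous solution: T_h(n) = A·(-5)^n.
Try particular T_p(n) = pn + q. Substituting:
  pn + q = -5(p(n-1) + q) + n - 2.
Matching the n-coefficient: p = -5p + 1 ⇒ p = \frac{1}{6}.
Matching constants: q = 5p - 5q - 2 ⇒ q = - \frac{7}{36}.
General: T(n) = A·(-5)^n + \frac{n}{6} - \frac{7}{36}.
Apply T(0) = 6: A - \frac{7}{36} = 6 ⇒ A = \frac{223}{36}.
So T(n) = \frac{223 \left(-5\right)^{n}}{36} + \frac{n}{6} - \frac{7}{36}.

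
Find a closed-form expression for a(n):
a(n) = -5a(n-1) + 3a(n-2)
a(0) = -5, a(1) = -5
Characteristic equation: x² + 5x - 3 = 0.
Discriminant Δ = (-5)² + 4·(3) = 37.
Roots r₁,₂ = (-5 ± √37)/2, so r₁ = - \frac{5}{2} + \frac{\sqrt{37}}{2}, r₂ = - \frac{\sqrt{37}}{2} - \frac{5}{2}.
General solution: a(n) = A·r₁^n + B·r₂^n.
From the initial conditions, A + B = -5 and r₁A + r₂B = -5.
Since r₁ - r₂ = √37: A = (-5 - (-5)r₂)/√37 = - \frac{35 \sqrt{37}}{74} - \frac{5}{2}, and B = -5 - A = - \frac{5}{2} + \frac{35 \sqrt{37}}{74}.
So a(n) = \left(- \frac{35 \sqrt{37}}{74} - \frac{5}{2}\right)\left(- \frac{5}{2} + \frac{\sqrt{37}}{2}\right)^n + \left(- \frac{5}{2} + \frac{35 \sqrt{37}}{74}\right)\left(- \frac{\sqrt{37}}{2} - \frac{5}{2}\right)^n.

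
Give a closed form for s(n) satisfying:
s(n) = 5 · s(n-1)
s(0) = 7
Pure geometric recurrence with ratio 5.
By induction s(n) = s(0) · (5)^n = 7 \cdot 5^{n}.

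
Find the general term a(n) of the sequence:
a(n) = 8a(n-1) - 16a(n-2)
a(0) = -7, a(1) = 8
Characteristic equation: x² - 8x + 16 = 0, which is (x - (4))².
Repeated root r = 4.
General solution: a(n) = (A + Bn)·(4)^n.
From a(0) = -7: A = -7.
From a(1) = 8: (A + B)·(4) = 8 ⇒ B = 9.
So a(n) = \left(9 n - 7\right) \cdot (4)^n.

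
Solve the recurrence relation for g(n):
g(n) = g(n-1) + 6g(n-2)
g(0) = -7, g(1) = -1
Characteristic equation: x² - x - 6 = 0, which factors as (x - (-2))(x - (3)) = 0.
Roots r₁ = -2, r₂ = 3 (distinct).
General solution: g(n) = A·(-2)^n + B·(3)^n.
From g(0) = -7: A + B = -7.
From g(1) = -1: -2A + 3B = -1.
Solving: A = -4, B = -3.
So g(n) = - 4 \left(-2\right)^{n} - 3 \cdot 3^{n}.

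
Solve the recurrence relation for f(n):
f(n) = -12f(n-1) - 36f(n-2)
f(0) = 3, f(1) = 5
Characteristic equation: x² + 12x + 36 = 0, which is (x - (-6))².
Repeated root r = -6.
General solution: f(n) = (A + Bn)·(-6)^n.
From f(0) = 3: A = 3.
From f(1) = 5: (A + B)·(-6) = 5 ⇒ B = - \frac{23}{6}.
So f(n) = \left(3 - \frac{23 n}{6}\right) \cdot (-6)^n.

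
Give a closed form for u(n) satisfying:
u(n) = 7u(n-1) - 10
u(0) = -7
First-order linear non-homogeneous.
Homogeneous solution: u_h(n) = A·(7)^n.
Try constant particular solution u_p = K: K = 7K - 10 ⇒ K = \frac{5}{3}.
General: u(n) = A·(7)^n + \frac{5}{3}.
Apply u(0) = -7: A + \frac{5}{3} = -7 ⇒ A = - \frac{26}{3}.
So u(n) = \frac{5}{3} - \frac{26 \cdot 7^{n}}{3}.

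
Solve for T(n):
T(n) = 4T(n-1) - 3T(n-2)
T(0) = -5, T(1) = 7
Characteristic equation: x² - 4x + 3 = 0, which factors as (x - (3))(x - (1)) = 0.
Roots r₁ = 3, r₂ = 1 (distinct).
General solution: T(n) = A·(3)^n + B·(1)^n.
From T(0) = -5: A + B = -5.
From T(1) = 7: 3A + B = 7.
Solving: A = 6, B = -11.
So T(n) = 6 \cdot 3^{n} - 11.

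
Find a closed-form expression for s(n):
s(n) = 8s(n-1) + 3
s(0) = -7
First-order linear non-homogeneous.
Homogeneous solution: s_h(n) = A·(8)^n.
Try constant particular solution s_p = K: K = 8K + 3 ⇒ K = - \frac{3}{7}.
General: s(n) = A·(8)^n - \frac{3}{7}.
Apply s(0) = -7: A - \frac{3}{7} = -7 ⇒ A = - \frac{46}{7}.
So s(n) = - \frac{46 \cdot 8^{n}}{7} - \frac{3}{7}.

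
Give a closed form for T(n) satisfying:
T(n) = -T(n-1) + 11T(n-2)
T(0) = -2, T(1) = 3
Characteristic equation: x² + x - 11 = 0.
Discriminant Δ = (-1)² + 4·(11) = 45.
Roots r₁,₂ = (-1 ± √45)/2, so r₁ = - \frac{1}{2} + \frac{3 \sqrt{5}}{2}, r₂ = - \frac{3 \sqrt{5}}{2} - \frac{1}{2}.
General solution: T(n) = A·r₁^n + B·r₂^n.
From the initial conditions, A + B = -2 and r₁A + r₂B = 3.
Since r₁ - r₂ = √45: A = (3 - (-2)r₂)/√45 = -1 + \frac{2 \sqrt{5}}{15}, and B = -2 - A = -1 - \frac{2 \sqrt{5}}{15}.
So T(n) = \left(-1 + \frac{2 \sqrt{5}}{15}\right)\left(- \frac{1}{2} + \frac{3 \sqrt{5}}{2}\right)^n + \left(-1 - \frac{2 \sqrt{5}}{15}\right)\left(- \frac{3 \sqrt{5}}{2} - \frac{1}{2}\right)^n.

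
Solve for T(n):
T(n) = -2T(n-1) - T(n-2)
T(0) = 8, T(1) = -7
Characteristic equation: x² + 2x + 1 = 0, which is (x - (-1))².
Repeated root r = -1.
General solution: T(n) = (A + Bn)·(-1)^n.
From T(0) = 8: A = 8.
From T(1) = -7: (A + B)·(-1) = -7 ⇒ B = -1.
So T(n) = \left(8 - n\right) \cdot (-1)^n.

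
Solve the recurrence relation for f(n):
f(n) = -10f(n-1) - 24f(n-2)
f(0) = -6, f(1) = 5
Characteristic equation: x² + 10x + 24 = 0, which factors as (x - (-6))(x - (-4)) = 0.
Roots r₁ = -6, r₂ = -4 (distinct).
General solution: f(n) = A·(-6)^n + B·(-4)^n.
From f(0) = -6: A + B = -6.
From f(1) = 5: -6A - 4B = 5.
Solving: A = \frac{19}{2}, B = - \frac{31}{2}.
So f(n) = - \frac{31 \left(-4\right)^{n}}{2} + \frac{19 \left(-6\right)^{n}}{2}.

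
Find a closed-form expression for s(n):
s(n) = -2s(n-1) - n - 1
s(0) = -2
First-order linear with linear forcing.
Homogeneous solution: s_h(n) = A·(-2)^n.
Try particular s_p(n) = pn + q. Substituting:
  pn + q = -2(p(n-1) + q) - n - 1.
Matching the n-coefficient: p = -2p - 1 ⇒ p = - \frac{1}{3}.
Matching constants: q = 2p - 2q - 1 ⇒ q = - \frac{5}{9}.
General: s(n) = A·(-2)^n - \frac{n}{3} - \frac{5}{9}.
Apply s(0) = -2: A - \frac{5}{9} = -2 ⇒ A = - \frac{13}{9}.
So s(n) = - \frac{13 \left(-2\right)^{n}}{9} - \frac{n}{3} - \frac{5}{9}.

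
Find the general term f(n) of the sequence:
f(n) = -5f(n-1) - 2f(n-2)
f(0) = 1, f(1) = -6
Characteristic equation: x² + 5x + 2 = 0.
Discriminant Δ = (-5)² + 4·(-2) = 17.
Roots r₁,₂ = (-5 ± √17)/2, so r₁ = - \frac{5}{2} + \frac{\sqrt{17}}{2}, r₂ = - \frac{5}{2} - \frac{\sqrt{17}}{2}.
General solution: f(n) = A·r₁^n + B·r₂^n.
From the initial conditions, A + B = 1 and r₁A + r₂B = -6.
Since r₁ - r₂ = √17: A = (-6 - (1)r₂)/√17 = \frac{1}{2} - \frac{7 \sqrt{17}}{34}, and B = 1 - A = \frac{1}{2} + \frac{7 \sqrt{17}}{34}.
So f(n) = \left(\frac{1}{2} - \frac{7 \sqrt{17}}{34}\right)\left(- \frac{5}{2} + \frac{\sqrt{17}}{2}\right)^n + \left(\frac{1}{2} + \frac{7 \sqrt{17}}{34}\right)\left(- \frac{5}{2} - \frac{\sqrt{17}}{2}\right)^n.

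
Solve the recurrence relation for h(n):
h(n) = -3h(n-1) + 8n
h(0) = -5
First-order linear with linear forcing.
Homogeneous solution: h_h(n) = A·(-3)^n.
Try particular h_p(n) = pn + q. Substituting:
  pn + q = -3(p(n-1) + q) + 8n.
Matching the n-coefficient: p = -3p + 8 ⇒ p = 2.
Matching constants: q = 3p - 3q ⇒ q = \frac{3}{2}.
General: h(n) = A·(-3)^n + 2 n + \frac{3}{2}.
Apply h(0) = -5: A + \frac{3}{2} = -5 ⇒ A = - \frac{13}{2}.
So h(n) = - \frac{13 \left(-3\right)^{n}}{2} + 2 n + \frac{3}{2}.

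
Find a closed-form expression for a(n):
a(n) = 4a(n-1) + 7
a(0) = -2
First-order linear non-homogeneous.
Homogeneous solution: a_h(n) = A·(4)^n.
Try constant particular solution a_p = K: K = 4K + 7 ⇒ K = - \frac{7}{3}.
General: a(n) = A·(4)^n - \frac{7}{3}.
Apply a(0) = -2: A - \frac{7}{3} = -2 ⇒ A = \frac{1}{3}.
So a(n) = \frac{4^{n}}{3} - \frac{7}{3}.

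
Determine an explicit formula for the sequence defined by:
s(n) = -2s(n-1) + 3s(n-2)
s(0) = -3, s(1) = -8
Characteristic equation: x² + 2x - 3 = 0, which factors as (x - (1))(x - (-3)) = 0.
Roots r₁ = 1, r₂ = -3 (distinct).
General solution: s(n) = A·(1)^n + B·(-3)^n.
From s(0) = -3: A + B = -3.
From s(1) = -8: A - 3B = -8.
Solving: A = - \frac{17}{4}, B = \frac{5}{4}.
So s(n) = \frac{5 \left(-3\right)^{n}}{4} - \frac{17}{4}.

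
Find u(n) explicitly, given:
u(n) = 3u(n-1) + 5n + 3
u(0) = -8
First-order linear with linear forcing.
Homogeneous solution: u_h(n) = A·(3)^n.
Try particular u_p(n) = pn + q. Substituting:
  pn + q = 3(p(n-1) + q) + 5n + 3.
Matching the n-coefficient: p = 3p + 5 ⇒ p = - \frac{5}{2}.
Matching constants: q = -3p + 3q + 3 ⇒ q = - \frac{21}{4}.
General: u(n) = A·(3)^n - \frac{5 n}{2} - \frac{21}{4}.
Apply u(0) = -8: A - \frac{21}{4} = -8 ⇒ A = - \frac{11}{4}.
So u(n) = - \frac{11 \cdot 3^{n}}{4} - \frac{5 n}{2} - \frac{21}{4}.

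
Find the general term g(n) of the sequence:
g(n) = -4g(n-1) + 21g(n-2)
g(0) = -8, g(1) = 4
Characteristic equation: x² + 4x - 21 = 0, which factors as (x - (-7))(x - (3)) = 0.
Roots r₁ = -7, r₂ = 3 (distinct).
General solution: g(n) = A·(-7)^n + B·(3)^n.
From g(0) = -8: A + B = -8.
From g(1) = 4: -7A + 3B = 4.
Solving: A = - \frac{14}{5}, B = - \frac{26}{5}.
So g(n) = - \frac{14 \left(-7\right)^{n}}{5} - \frac{26 \cdot 3^{n}}{5}.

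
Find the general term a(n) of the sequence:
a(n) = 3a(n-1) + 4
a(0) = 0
First-order linear non-homogeneous.
Homogeneous solution: a_h(n) = A·(3)^n.
Try constant particular solution a_p = K: K = 3K + 4 ⇒ K = -2.
General: a(n) = A·(3)^n - 2.
Apply a(0) = 0: A - 2 = 0 ⇒ A = 2.
So a(n) = 2 \cdot 3^{n} - 2.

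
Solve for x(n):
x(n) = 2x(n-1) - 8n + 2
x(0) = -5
First-order linear with linear forcing.
Homogeneous solution: x_h(n) = A·(2)^n.
Try particular x_p(n) = pn + q. Substituting:
  pn + q = 2(p(n-1) + q) - 8n + 2.
Matching the n-coefficient: p = 2p - 8 ⇒ p = 8.
Matching constants: q = -2p + 2q + 2 ⇒ q = 14.
General: x(n) = A·(2)^n + 8 n + 14.
Apply x(0) = -5: A + 14 = -5 ⇒ A = -19.
So x(n) = - 19 \cdot 2^{n} + 8 n + 14.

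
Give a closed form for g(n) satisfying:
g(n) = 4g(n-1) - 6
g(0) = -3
First-order linear non-homogeneous.
Homogeneous solution: g_h(n) = A·(4)^n.
Try constant particular solution g_p = K: K = 4K - 6 ⇒ K = 2.
General: g(n) = A·(4)^n + 2.
Apply g(0) = -3: A + 2 = -3 ⇒ A = -5.
So g(n) = 2 - 5 \cdot 4^{n}.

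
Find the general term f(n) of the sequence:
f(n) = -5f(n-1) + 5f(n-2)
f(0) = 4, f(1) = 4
Characteristic equation: x² + 5x - 5 = 0.
Discriminant Δ = (-5)² + 4·(5) = 45.
Roots r₁,₂ = (-5 ± √45)/2, so r₁ = - \frac{5}{2} + \frac{3 \sqrt{5}}{2}, r₂ = - \frac{3 \sqrt{5}}{2} - \frac{5}{2}.
General solution: f(n) = A·r₁^n + B·r₂^n.
From the initial conditions, A + B = 4 and r₁A + r₂B = 4.
Since r₁ - r₂ = √45: A = (4 - (4)r₂)/√45 = 2 + \frac{14 \sqrt{5}}{15}, and B = 4 - A = 2 - \frac{14 \sqrt{5}}{15}.
So f(n) = \left(2 + \frac{14 \sqrt{5}}{15}\right)\left(- \frac{5}{2} + \frac{3 \sqrt{5}}{2}\right)^n + \left(2 - \frac{14 \sqrt{5}}{15}\right)\left(- \frac{3 \sqrt{5}}{2} - \frac{5}{2}\right)^n.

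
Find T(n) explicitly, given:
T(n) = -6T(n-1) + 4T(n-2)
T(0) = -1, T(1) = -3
Characteristic equation: x² + 6x - 4 = 0.
Discriminant Δ = (-6)² + 4·(4) = 52.
Roots r₁,₂ = (-6 ± √52)/2, so r₁ = -3 + \sqrt{13}, r₂ = - \sqrt{13} - 3.
General solution: T(n) = A·r₁^n + B·r₂^n.
From the initial conditions, A + B = -1 and r₁A + r₂B = -3.
Since r₁ - r₂ = √52: A = (-3 - (-1)r₂)/√52 = - \frac{3 \sqrt{13}}{13} - \frac{1}{2}, and B = -1 - A = - \frac{1}{2} + \frac{3 \sqrt{13}}{13}.
So T(n) = \left(- \frac{3 \sqrt{13}}{13} - \frac{1}{2}\right)\left(-3 + \sqrt{13}\right)^n + \left(- \frac{1}{2} + \frac{3 \sqrt{13}}{13}\right)\left(- \sqrt{13} - 3\right)^n.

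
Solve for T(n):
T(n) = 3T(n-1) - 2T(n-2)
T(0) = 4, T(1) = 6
Characteristic equation: x² - 3x + 2 = 0, which factors as (x - (2))(x - (1)) = 0.
Roots r₁ = 2, r₂ = 1 (distinct).
General solution: T(n) = A·(2)^n + B·(1)^n.
From T(0) = 4: A + B = 4.
From T(1) = 6: 2A + B = 6.
Solving: A = 2, B = 2.
So T(n) = 2 \cdot 2^{n} + 2.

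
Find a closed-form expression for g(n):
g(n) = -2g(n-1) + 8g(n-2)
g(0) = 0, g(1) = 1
Characteristic equation: x² + 2x - 8 = 0, which factors as (x - (2))(x - (-4)) = 0.
Roots r₁ = 2, r₂ = -4 (distinct).
General solution: g(n) = A·(2)^n + B·(-4)^n.
From g(0) = 0: A + B = 0.
From g(1) = 1: 2A - 4B = 1.
Solving: A = \frac{1}{6}, B = - \frac{1}{6}.
So g(n) = - \frac{\left(-4\right)^{n}}{6} + \frac{2^{n}}{6}.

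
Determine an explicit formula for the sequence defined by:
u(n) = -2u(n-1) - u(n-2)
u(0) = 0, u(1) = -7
Characteristic equation: x² + 2x + 1 = 0, which is (x - (-1))².
Repeated root r = -1.
General solution: u(n) = (A + Bn)·(-1)^n.
From u(0) = 0: A = 0.
From u(1) = -7: (A + B)·(-1) = -7 ⇒ B = 7.
So u(n) = \left(7 n\right) \cdot (-1)^n.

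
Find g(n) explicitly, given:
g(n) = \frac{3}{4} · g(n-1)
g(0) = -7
Pure geometric recurrence with ratio \frac{3}{4}.
By induction g(n) = g(0) · (\frac{3}{4})^n = - 7 \left(\frac{3}{4}\right)^{n}.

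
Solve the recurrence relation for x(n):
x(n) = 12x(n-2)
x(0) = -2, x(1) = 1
Characteristic equation: x² - 12 = 0.
Discriminant Δ = (0)² + 4·(12) = 48.
Roots r₁,₂ = (0 ± √48)/2, so r₁ = 2 \sqrt{3}, r₂ = - 2 \sqrt{3}.
General solution: x(n) = A·r₁^n + B·r₂^n.
From the initial conditions, A + B = -2 and r₁A + r₂B = 1.
Since r₁ - r₂ = √48: A = (1 - (-2)r₂)/√48 = -1 + \frac{\sqrt{3}}{12}, and B = -2 - A = -1 - \frac{\sqrt{3}}{12}.
So x(n) = \left(-1 + \frac{\sqrt{3}}{12}\right)\left(2 \sqrt{3}\right)^n + \left(-1 - \frac{\sqrt{3}}{12}\right)\left(- 2 \sqrt{3}\right)^n.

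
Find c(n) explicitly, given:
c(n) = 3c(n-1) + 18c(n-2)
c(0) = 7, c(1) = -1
Characteristic equation: x² - 3x - 18 = 0, which factors as (x - (-3))(x - (6)) = 0.
Roots r₁ = -3, r₂ = 6 (distinct).
General solution: c(n) = A·(-3)^n + B·(6)^n.
From c(0) = 7: A + B = 7.
From c(1) = -1: -3A + 6B = -1.
Solving: A = \frac{43}{9}, B = \frac{20}{9}.
So c(n) = \frac{43 \left(-3\right)^{n}}{9} + \frac{20 \cdot 6^{n}}{9}.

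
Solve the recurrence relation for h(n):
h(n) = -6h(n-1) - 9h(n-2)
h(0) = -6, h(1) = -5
Characteristic equation: x² + 6x + 9 = 0, which is (x - (-3))².
Repeated root r = -3.
General solution: h(n) = (A + Bn)·(-3)^n.
From h(0) = -6: A = -6.
From h(1) = -5: (A + B)·(-3) = -5 ⇒ B = \frac{23}{3}.
So h(n) = \left(\frac{23 n}{3} - 6\right) \cdot (-3)^n.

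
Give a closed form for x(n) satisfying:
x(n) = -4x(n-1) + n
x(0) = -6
First-order linear with linear forcing.
Homogeneous solution: x_h(n) = A·(-4)^n.
Try particular x_p(n) = pn + q. Substituting:
  pn + q = -4(p(n-1) + q) + n.
Matching the n-coefficient: p = -4p + 1 ⇒ p = \frac{1}{5}.
Matching constants: q = 4p - 4q ⇒ q = \frac{4}{25}.
General: x(n) = A·(-4)^n + \frac{n}{5} + \frac{4}{25}.
Apply x(0) = -6: A + \frac{4}{25} = -6 ⇒ A = - \frac{154}{25}.
So x(n) = - \frac{154 \left(-4\right)^{n}}{25} + \frac{n}{5} + \frac{4}{25}.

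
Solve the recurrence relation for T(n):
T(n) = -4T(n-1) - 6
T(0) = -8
First-order linear non-homogeneous.
Homogeneous solution: T_h(n) = A·(-4)^n.
Try constant particular solution T_p = K: K = -4K - 6 ⇒ K = - \frac{6}{5}.
General: T(n) = A·(-4)^n - \frac{6}{5}.
Apply T(0) = -8: A - \frac{6}{5} = -8 ⇒ A = - \frac{34}{5}.
So T(n) = - \frac{34 \left(-4\right)^{n}}{5} - \frac{6}{5}.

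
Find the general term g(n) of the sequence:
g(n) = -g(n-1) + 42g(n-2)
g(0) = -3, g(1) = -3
Characteristic equation: x² + x - 42 = 0, which factors as (x - (6))(x - (-7)) = 0.
Roots r₁ = 6, r₂ = -7 (distinct).
General solution: g(n) = A·(6)^n + B·(-7)^n.
From g(0) = -3: A + B = -3.
From g(1) = -3: 6A - 7B = -3.
Solving: A = - \frac{24}{13}, B = - \frac{15}{13}.
So g(n) = - \frac{15 \left(-7\right)^{n}}{13} - \frac{24 \cdot 6^{n}}{13}.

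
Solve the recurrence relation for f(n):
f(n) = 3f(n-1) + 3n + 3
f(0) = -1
First-order linear with linear forcing.
Homogeneous solution: f_h(n) = A·(3)^n.
Try particular f_p(n) = pn + q. Substituting:
  pn + q = 3(p(n-1) + q) + 3n + 3.
Matching the n-coefficient: p = 3p + 3 ⇒ p = - \frac{3}{2}.
Matching constants: q = -3p + 3q + 3 ⇒ q = - \frac{15}{4}.
General: f(n) = A·(3)^n - \frac{3 n}{2} - \frac{15}{4}.
Apply f(0) = -1: A - \frac{15}{4} = -1 ⇒ A = \frac{11}{4}.
So f(n) = \frac{11 \cdot 3^{n}}{4} - \frac{3 n}{2} - \frac{15}{4}.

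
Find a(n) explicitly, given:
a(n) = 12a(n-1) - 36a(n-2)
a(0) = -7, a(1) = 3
Characteristic equation: x² - 12x + 36 = 0, which is (x - (6))².
Repeated root r = 6.
General solution: a(n) = (A + Bn)·(6)^n.
From a(0) = -7: A = -7.
From a(1) = 3: (A + B)·(6) = 3 ⇒ B = \frac{15}{2}.
So a(n) = \left(\frac{15 n}{2} - 7\right) \cdot (6)^n.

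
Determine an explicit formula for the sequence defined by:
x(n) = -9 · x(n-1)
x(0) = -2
Pure geometric recurrence with ratio -9.
By induction x(n) = x(0) · (-9)^n = - 2 \left(-9\right)^{n}.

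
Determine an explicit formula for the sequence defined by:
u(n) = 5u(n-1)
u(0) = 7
This is a homogeneous first-order recurrence with ratio 5.
By induction u(n) = u(0) · (5)^n = 7 \cdot 5^{n}.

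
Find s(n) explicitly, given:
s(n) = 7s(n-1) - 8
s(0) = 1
First-order linear non-homogeneous.
Homogeneous solution: s_h(n) = A·(7)^n.
Try constant particular solution s_p = K: K = 7K - 8 ⇒ K = \frac{4}{3}.
General: s(n) = A·(7)^n + \frac{4}{3}.
Apply s(0) = 1: A + \frac{4}{3} = 1 ⇒ A = - \frac{1}{3}.
So s(n) = \frac{4}{3} - \frac{7^{n}}{3}.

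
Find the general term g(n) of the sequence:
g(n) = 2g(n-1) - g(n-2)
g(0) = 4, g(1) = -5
Characteristic equation: x² - 2x + 1 = 0, which is (x - (1))².
Repeated root r = 1.
General solution: g(n) = (A + Bn)·(1)^n.
From g(0) = 4: A = 4.
From g(1) = -5: (A + B)·(1) = -5 ⇒ B = -9.
So g(n) = \left(4 - 9 n\right) \cdot (1)^n.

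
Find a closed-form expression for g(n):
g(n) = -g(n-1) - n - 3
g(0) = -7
First-order linear with linear forcing.
Homogeneous solution: g_h(n) = A·(-1)^n.
Try particular g_p(n) = pn + q. Substituting:
  pn + q = -(p(n-1) + q) - n - 3.
Matching the n-coefficient: p = -p - 1 ⇒ p = - \frac{1}{2}.
Matching constants: q = p - q - 3 ⇒ q = - \frac{7}{4}.
General: g(n) = A·(-1)^n - \frac{n}{2} - \frac{7}{4}.
Apply g(0) = -7: A - \frac{7}{4} = -7 ⇒ A = - \frac{21}{4}.
So g(n) = - \frac{21 \left(-1\right)^{n}}{4} - \frac{n}{2} - \frac{7}{4}.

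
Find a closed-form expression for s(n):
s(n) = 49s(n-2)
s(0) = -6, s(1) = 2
Characteristic equation: x² - 49 = 0, which factors as (x - (7))(x - (-7)) = 0.
Roots r₁ = 7, r₂ = -7 (distinct).
General solution: s(n) = A·(7)^n + B·(-7)^n.
From s(0) = -6: A + B = -6.
From s(1) = 2: 7A - 7B = 2.
Solving: A = - \frac{20}{7}, B = - \frac{22}{7}.
So s(n) = - \frac{22 \left(-7\right)^{n}}{7} - \frac{20 \cdot 7^{n}}{7}.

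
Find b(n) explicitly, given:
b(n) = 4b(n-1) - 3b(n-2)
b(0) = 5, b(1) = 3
Characteristic equation: x² - 4x + 3 = 0, which factors as (x - (1))(x - (3)) = 0.
Roots r₁ = 1, r₂ = 3 (distinct).
General solution: b(n) = A·(1)^n + B·(3)^n.
From b(0) = 5: A + B = 5.
From b(1) = 3: A + 3B = 3.
Solving: A = 6, B = -1.
So b(n) = 6 - 3^{n}.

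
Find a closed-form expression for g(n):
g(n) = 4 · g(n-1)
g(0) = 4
Pure geometric recurrence with ratio 4.
By induction g(n) = g(0) · (4)^n = 4 \cdot 4^{n}.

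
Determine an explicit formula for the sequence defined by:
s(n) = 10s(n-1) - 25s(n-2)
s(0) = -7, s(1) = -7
Characteristic equation: x² - 10x + 25 = 0, which is (x - (5))².
Repeated root r = 5.
General solution: s(n) = (A + Bn)·(5)^n.
From s(0) = -7: A = -7.
From s(1) = -7: (A + B)·(5) = -7 ⇒ B = \frac{28}{5}.
So s(n) = \left(\frac{28 n}{5} - 7\right) \cdot (5)^n.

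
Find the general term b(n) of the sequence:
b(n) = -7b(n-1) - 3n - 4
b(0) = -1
First-order linear with linear forcing.
Homogeneous solution: b_h(n) = A·(-7)^n.
Try particular b_p(n) = pn + q. Substituting:
  pn + q = -7(p(n-1) + q) - 3n - 4.
Matching the n-coefficient: p = -7p - 3 ⇒ p = - \frac{3}{8}.
Matching constants: q = 7p - 7q - 4 ⇒ q = - \frac{53}{64}.
General: b(n) = A·(-7)^n - \frac{3 n}{8} - \frac{53}{64}.
Apply b(0) = -1: A - \frac{53}{64} = -1 ⇒ A = - \frac{11}{64}.
So b(n) = - \frac{11 \left(-7\right)^{n}}{64} - \frac{3 n}{8} - \frac{53}{64}.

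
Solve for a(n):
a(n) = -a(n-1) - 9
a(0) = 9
First-order linear non-homogeneous.
Homogeneous solution: a_h(n) = A·(-1)^n.
Try constant particular solution a_p = K: K = -K - 9 ⇒ K = - \frac{9}{2}.
General: a(n) = A·(-1)^n - \frac{9}{2}.
Apply a(0) = 9: A - \frac{9}{2} = 9 ⇒ A = \frac{27}{2}.
So a(n) = \frac{27 \left(-1\right)^{n}}{2} - \frac{9}{2}.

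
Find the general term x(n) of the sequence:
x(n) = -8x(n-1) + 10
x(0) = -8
First-order linear non-homogeneous.
Homogeneous solution: x_h(n) = A·(-8)^n.
Try constant particular solution x_p = K: K = -8K + 10 ⇒ K = \frac{10}{9}.
General: x(n) = A·(-8)^n + \frac{10}{9}.
Apply x(0) = -8: A + \frac{10}{9} = -8 ⇒ A = - \frac{82}{9}.
So x(n) = \frac{10}{9} - \frac{82 \left(-8\right)^{n}}{9}.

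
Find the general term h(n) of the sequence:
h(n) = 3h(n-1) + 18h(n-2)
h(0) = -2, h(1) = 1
Characteristic equation: x² - 3x - 18 = 0, which factors as (x - (6))(x - (-3)) = 0.
Roots r₁ = 6, r₂ = -3 (distinct).
General solution: h(n) = A·(6)^n + B·(-3)^n.
From h(0) = -2: A + B = -2.
From h(1) = 1: 6A - 3B = 1.
Solving: A = - \frac{5}{9}, B = - \frac{13}{9}.
So h(n) = - \frac{13 \left(-3\right)^{n}}{9} - \frac{5 \cdot 6^{n}}{9}.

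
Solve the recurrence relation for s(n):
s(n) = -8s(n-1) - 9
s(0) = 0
First-order linear non-homogeneous.
Homogeneous solution: s_h(n) = A·(-8)^n.
Try constant particular solution s_p = K: K = -8K - 9 ⇒ K = -1.
General: s(n) = A·(-8)^n - 1.
Apply s(0) = 0: A - 1 = 0 ⇒ A = 1.
So s(n) = \left(-8\right)^{n} - 1.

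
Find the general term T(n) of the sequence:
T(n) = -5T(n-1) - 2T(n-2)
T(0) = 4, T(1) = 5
Characteristic equation: x² + 5x + 2 = 0.
Discriminant Δ = (-5)² + 4·(-2) = 17.
Roots r₁,₂ = (-5 ± √17)/2, so r₁ = - \frac{5}{2} + \frac{\sqrt{17}}{2}, r₂ = - \frac{5}{2} - \frac{\sqrt{17}}{2}.
General solution: T(n) = A·r₁^n + B·r₂^n.
From the initial conditions, A + B = 4 and r₁A + r₂B = 5.
Since r₁ - r₂ = √17: A = (5 - (4)r₂)/√17 = 2 + \frac{15 \sqrt{17}}{17}, and B = 4 - A = 2 - \frac{15 \sqrt{17}}{17}.
So T(n) = \left(2 + \frac{15 \sqrt{17}}{17}\right)\left(- \frac{5}{2} + \frac{\sqrt{17}}{2}\right)^n + \left(2 - \frac{15 \sqrt{17}}{17}\right)\left(- \frac{5}{2} - \frac{\sqrt{17}}{2}\right)^n.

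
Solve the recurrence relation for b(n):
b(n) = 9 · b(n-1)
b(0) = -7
Pure geometric recurrence with ratio 9.
By induction b(n) = b(0) · (9)^n = - 7 \cdot 9^{n}.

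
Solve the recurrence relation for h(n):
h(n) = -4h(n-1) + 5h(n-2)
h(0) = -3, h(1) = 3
Characteristic equation: x² + 4x - 5 = 0, which factors as (x - (-5))(x - (1)) = 0.
Roots r₁ = -5, r₂ = 1 (distinct).
General solution: h(n) = A·(-5)^n + B·(1)^n.
From h(0) = -3: A + B = -3.
From h(1) = 3: -5A + B = 3.
Solving: A = -1, B = -2.
So h(n) = - \left(-5\right)^{n} - 2.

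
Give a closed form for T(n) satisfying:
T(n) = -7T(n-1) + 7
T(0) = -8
First-order linear non-homogeneous.
Homogeneous solution: T_h(n) = A·(-7)^n.
Try constant particular solution T_p = K: K = -7K + 7 ⇒ K = \frac{7}{8}.
General: T(n) = A·(-7)^n + \frac{7}{8}.
Apply T(0) = -8: A + \frac{7}{8} = -8 ⇒ A = - \frac{71}{8}.
So T(n) = \frac{7}{8} - \frac{71 \left(-7\right)^{n}}{8}.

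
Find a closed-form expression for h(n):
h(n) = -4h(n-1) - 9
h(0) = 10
First-order linear non-homogeneous.
Homogeneous solution: h_h(n) = A·(-4)^n.
Try constant particular solution h_p = K: K = -4K - 9 ⇒ K = - \frac{9}{5}.
General: h(n) = A·(-4)^n - \frac{9}{5}.
Apply h(0) = 10: A - \frac{9}{5} = 10 ⇒ A = \frac{59}{5}.
So h(n) = \frac{59 \left(-4\right)^{n}}{5} - \frac{9}{5}.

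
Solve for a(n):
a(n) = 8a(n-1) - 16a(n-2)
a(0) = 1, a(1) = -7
Characteristic equation: x² - 8x + 16 = 0, which is (x - (4))².
Repeated root r = 4.
General solution: a(n) = (A + Bn)·(4)^n.
From a(0) = 1: A = 1.
From a(1) = -7: (A + B)·(4) = -7 ⇒ B = - \frac{11}{4}.
So a(n) = \left(1 - \frac{11 n}{4}\right) \cdot (4)^n.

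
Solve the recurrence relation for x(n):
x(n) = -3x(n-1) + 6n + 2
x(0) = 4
First-order linear with linear forcing.
Homogeneous solution: x_h(n) = A·(-3)^n.
Try particular x_p(n) = pn + q. Substituting:
  pn + q = -3(p(n-1) + q) + 6n + 2.
Matching the n-coefficient: p = -3p + 6 ⇒ p = \frac{3}{2}.
Matching constants: q = 3p - 3q + 2 ⇒ q = \frac{13}{8}.
General: x(n) = A·(-3)^n + \frac{3 n}{2} + \frac{13}{8}.
Apply x(0) = 4: A + \frac{13}{8} = 4 ⇒ A = \frac{19}{8}.
So x(n) = \frac{19 \left(-3\right)^{n}}{8} + \frac{3 n}{2} + \frac{13}{8}.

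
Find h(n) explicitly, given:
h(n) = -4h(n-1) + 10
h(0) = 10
First-order linear non-homogeneous.
Homogeneous solution: h_h(n) = A·(-4)^n.
Try constant particular solution h_p = K: K = -4K + 10 ⇒ K = 2.
General: h(n) = A·(-4)^n + 2.
Apply h(0) = 10: A + 2 = 10 ⇒ A = 8.
So h(n) = 8 \left(-4\right)^{n} + 2.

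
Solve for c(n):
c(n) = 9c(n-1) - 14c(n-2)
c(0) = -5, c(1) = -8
Characteristic equation: x² - 9x + 14 = 0, which factors as (x - (2))(x - (7)) = 0.
Roots r₁ = 2, r₂ = 7 (distinct).
General solution: c(n) = A·(2)^n + B·(7)^n.
From c(0) = -5: A + B = -5.
From c(1) = -8: 2A + 7B = -8.
Solving: A = - \frac{27}{5}, B = \frac{2}{5}.
So c(n) = - \frac{27 \cdot 2^{n}}{5} + \frac{2 \cdot 7^{n}}{5}.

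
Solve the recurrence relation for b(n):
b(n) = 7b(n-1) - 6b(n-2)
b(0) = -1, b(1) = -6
Characteristic equation: x² - 7x + 6 = 0, which factors as (x - (6))(x - (1)) = 0.
Roots r₁ = 6, r₂ = 1 (distinct).
General solution: b(n) = A·(6)^n + B·(1)^n.
From b(0) = -1: A + B = -1.
From b(1) = -6: 6A + B = -6.
Solving: A = -1, B = 0.
So b(n) = - 6^{n}.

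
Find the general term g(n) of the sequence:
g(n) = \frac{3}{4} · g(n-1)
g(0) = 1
Pure geometric recurrence with ratio \frac{3}{4}.
By induction g(n) = g(0) · (\frac{3}{4})^n = \left(\frac{3}{4}\right)^{n}.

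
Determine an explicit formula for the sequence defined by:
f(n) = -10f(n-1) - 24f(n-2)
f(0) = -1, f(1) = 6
Characteristic equation: x² + 10x + 24 = 0, which factors as (x - (-6))(x - (-4)) = 0.
Roots r₁ = -6, r₂ = -4 (distinct).
General solution: f(n) = A·(-6)^n + B·(-4)^n.
From f(0) = -1: A + B = -1.
From f(1) = 6: -6A - 4B = 6.
Solving: A = -1, B = 0.
So f(n) = - \left(-6\right)^{n}.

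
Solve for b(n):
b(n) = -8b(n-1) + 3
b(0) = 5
First-order linear non-homogeneous.
Homogeneous solution: b_h(n) = A·(-8)^n.
Try constant particular solution b_p = K: K = -8K + 3 ⇒ K = \frac{1}{3}.
General: b(n) = A·(-8)^n + \frac{1}{3}.
Apply b(0) = 5: A + \frac{1}{3} = 5 ⇒ A = \frac{14}{3}.
So b(n) = \frac{14 \left(-8\right)^{n}}{3} + \frac{1}{3}.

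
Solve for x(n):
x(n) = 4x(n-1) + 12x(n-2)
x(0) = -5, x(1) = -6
Characteristic equation: x² - 4x - 12 = 0, which factors as (x - (-2))(x - (6)) = 0.
Roots r₁ = -2, r₂ = 6 (distinct).
General solution: x(n) = A·(-2)^n + B·(6)^n.
From x(0) = -5: A + B = -5.
From x(1) = -6: -2A + 6B = -6.
Solving: A = -3, B = -2.
So x(n) = - 3 \left(-2\right)^{n} - 2 \cdot 6^{n}.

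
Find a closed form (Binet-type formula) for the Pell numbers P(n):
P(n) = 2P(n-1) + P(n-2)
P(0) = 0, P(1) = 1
This is the Pell sequence.
Characteristic equation: x² - 2x - 1 = 0; roots r₁ = 1 + \sqrt{2}, r₂ = 1 - \sqrt{2}.
General: P(n) = A·r₁^n + B·r₂^n. Solving with P(0)=0, P(1)=1 gives A = \frac{\sqrt{2}}{4}, B = - \frac{\sqrt{2}}{4}.
So P(n) = \frac{\sqrt{2} \left(- \left(1 - \sqrt{2}\right)^{n} + \left(1 + \sqrt{2}\right)^{n}\right)}{4}.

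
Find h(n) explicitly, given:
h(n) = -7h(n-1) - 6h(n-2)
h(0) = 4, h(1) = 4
Characteristic equation: x² + 7x + 6 = 0, which factors as (x - (-1))(x - (-6)) = 0.
Roots r₁ = -1, r₂ = -6 (distinct).
General solution: h(n) = A·(-1)^n + B·(-6)^n.
From h(0) = 4: A + B = 4.
From h(1) = 4: -A - 6B = 4.
Solving: A = \frac{28}{5}, B = - \frac{8}{5}.
So h(n) = \frac{28 \left(-1\right)^{n}}{5} - \frac{8 \left(-6\right)^{n}}{5}.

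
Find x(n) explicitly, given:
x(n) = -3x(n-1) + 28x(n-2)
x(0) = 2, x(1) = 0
Characteristic equation: x² + 3x - 28 = 0, which factors as (x - (4))(x - (-7)) = 0.
Roots r₁ = 4, r₂ = -7 (distinct).
General solution: x(n) = A·(4)^n + B·(-7)^n.
From x(0) = 2: A + B = 2.
From x(1) = 0: 4A - 7B = 0.
Solving: A = \frac{14}{11}, B = \frac{8}{11}.
So x(n) = \frac{8 \left(-7\right)^{n}}{11} + \frac{14 \cdot 4^{n}}{11}.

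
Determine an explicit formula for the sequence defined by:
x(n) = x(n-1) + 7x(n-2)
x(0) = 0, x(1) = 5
Characteristic equation: x² - x - 7 = 0.
Discriminant Δ = (1)² + 4·(7) = 29.
Roots r₁,₂ = (1 ± √29)/2, so r₁ = \frac{1}{2} + \frac{\sqrt{29}}{2}, r₂ = \frac{1}{2} - \frac{\sqrt{29}}{2}.
General solution: x(n) = A·r₁^n + B·r₂^n.
From the initial conditions, A + B = 0 and r₁A + r₂B = 5.
Since r₁ - r₂ = √29: A = (5 - (0)r₂)/√29 = \frac{5 \sqrt{29}}{29}, and B = 0 - A = - \frac{5 \sqrt{29}}{29}.
So x(n) = \left(\frac{5 \sqrt{29}}{29}\right)\left(\frac{1}{2} + \frac{\sqrt{29}}{2}\right)^n + \left(- \frac{5 \sqrt{29}}{29}\right)\left(\frac{1}{2} - \frac{\sqrt{29}}{2}\right)^n.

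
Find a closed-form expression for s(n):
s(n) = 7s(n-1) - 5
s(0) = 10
First-order linear non-homogeneous.
Homogeneous solution: s_h(n) = A·(7)^n.
Try constant particular solution s_p = K: K = 7K - 5 ⇒ K = \frac{5}{6}.
General: s(n) = A·(7)^n + \frac{5}{6}.
Apply s(0) = 10: A + \frac{5}{6} = 10 ⇒ A = \frac{55}{6}.
So s(n) = \frac{55 \cdot 7^{n}}{6} + \frac{5}{6}.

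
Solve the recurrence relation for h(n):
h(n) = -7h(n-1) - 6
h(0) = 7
First-order linear non-homogeneous.
Homogeneous solution: h_h(n) = A·(-7)^n.
Try constant particular solution h_p = K: K = -7K - 6 ⇒ K = - \frac{3}{4}.
General: h(n) = A·(-7)^n - \frac{3}{4}.
Apply h(0) = 7: A - \frac{3}{4} = 7 ⇒ A = \frac{31}{4}.
So h(n) = \frac{31 \left(-7\right)^{n}}{4} - \frac{3}{4}.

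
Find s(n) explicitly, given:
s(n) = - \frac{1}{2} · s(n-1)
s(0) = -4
Pure geometric recurrence with ratio - \frac{1}{2}.
By induction s(n) = s(0) · (- \frac{1}{2})^n = - 4 \left(- \frac{1}{2}\right)^{n}.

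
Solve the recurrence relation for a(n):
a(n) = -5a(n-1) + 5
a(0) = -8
First-order linear non-homogeneous.
Homogeneous solution: a_h(n) = A·(-5)^n.
Try constant particular solution a_p = K: K = -5K + 5 ⇒ K = \frac{5}{6}.
General: a(n) = A·(-5)^n + \frac{5}{6}.
Apply a(0) = -8: A + \frac{5}{6} = -8 ⇒ A = - \frac{53}{6}.
So a(n) = \frac{5}{6} - \frac{53 \left(-5\right)^{n}}{6}.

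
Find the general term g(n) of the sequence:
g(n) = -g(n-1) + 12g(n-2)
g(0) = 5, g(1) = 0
Characteristic equation: x² + x - 12 = 0, which factors as (x - (-4))(x - (3)) = 0.
Roots r₁ = -4, r₂ = 3 (distinct).
General solution: g(n) = A·(-4)^n + B·(3)^n.
From g(0) = 5: A + B = 5.
From g(1) = 0: -4A + 3B = 0.
Solving: A = \frac{15}{7}, B = \frac{20}{7}.
So g(n) = \frac{15 \left(-4\right)^{n}}{7} + \frac{20 \cdot 3^{n}}{7}.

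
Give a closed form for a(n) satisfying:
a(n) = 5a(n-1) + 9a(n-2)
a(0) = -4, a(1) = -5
Characteristic equation: x² - 5x - 9 = 0.
Discriminant Δ = (5)² + 4·(9) = 61.
Roots r₁,₂ = (5 ± √61)/2, so r₁ = \frac{5}{2} + \frac{\sqrt{61}}{2}, r₂ = \frac{5}{2} - \frac{\sqrt{61}}{2}.
General solution: a(n) = A·r₁^n + B·r₂^n.
From the initial conditions, A + B = -4 and r₁A + r₂B = -5.
Since r₁ - r₂ = √61: A = (-5 - (-4)r₂)/√61 = -2 + \frac{5 \sqrt{61}}{61}, and B = -4 - A = -2 - \frac{5 \sqrt{61}}{61}.
So a(n) = \left(-2 + \frac{5 \sqrt{61}}{61}\right)\left(\frac{5}{2} + \frac{\sqrt{61}}{2}\right)^n + \left(-2 - \frac{5 \sqrt{61}}{61}\right)\left(\frac{5}{2} - \frac{\sqrt{61}}{2}\right)^n.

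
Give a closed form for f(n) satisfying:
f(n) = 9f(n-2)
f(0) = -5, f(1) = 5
Characteristic equation: x² - 9 = 0, which factors as (x - (3))(x - (-3)) = 0.
Roots r₁ = 3, r₂ = -3 (distinct).
General solution: f(n) = A·(3)^n + B·(-3)^n.
From f(0) = -5: A + B = -5.
From f(1) = 5: 3A - 3B = 5.
Solving: A = - \frac{5}{3}, B = - \frac{10}{3}.
So f(n) = - \frac{10 \left(-3\right)^{n}}{3} - \frac{5 \cdot 3^{n}}{3}.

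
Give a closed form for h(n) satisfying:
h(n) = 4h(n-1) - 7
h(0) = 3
First-order linear non-homogeneous.
Homogeneous solution: h_h(n) = A·(4)^n.
Try constant particular solution h_p = K: K = 4K - 7 ⇒ K = \frac{7}{3}.
General: h(n) = A·(4)^n + \frac{7}{3}.
Apply h(0) = 3: A + \frac{7}{3} = 3 ⇒ A = \frac{2}{3}.
So h(n) = \frac{2 \cdot 4^{n}}{3} + \frac{7}{3}.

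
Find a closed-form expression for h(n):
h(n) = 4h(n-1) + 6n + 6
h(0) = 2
First-order linear with linear forcing.
Homogeneous solution: h_h(n) = A·(4)^n.
Try particular h_p(n) = pn + q. Substituting:
  pn + q = 4(p(n-1) + q) + 6n + 6.
Matching the n-coefficient: p = 4p + 6 ⇒ p = -2.
Matching constants: q = -4p + 4q + 6 ⇒ q = - \frac{14}{3}.
General: h(n) = A·(4)^n - 2 n - \frac{14}{3}.
Apply h(0) = 2: A - \frac{14}{3} = 2 ⇒ A = \frac{20}{3}.
So h(n) = \frac{20 \cdot 4^{n}}{3} - 2 n - \frac{14}{3}.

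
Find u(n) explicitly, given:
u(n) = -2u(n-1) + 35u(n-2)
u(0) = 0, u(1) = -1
Characteristic equation: x² + 2x - 35 = 0, which factors as (x - (5))(x - (-7)) = 0.
Roots r₁ = 5, r₂ = -7 (distinct).
General solution: u(n) = A·(5)^n + B·(-7)^n.
From u(0) = 0: A + B = 0.
From u(1) = -1: 5A - 7B = -1.
Solving: A = - \frac{1}{12}, B = \frac{1}{12}.
So u(n) = \frac{\left(-7\right)^{n}}{12} - \frac{5^{n}}{12}.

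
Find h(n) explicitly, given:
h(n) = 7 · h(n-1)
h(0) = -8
Pure geometric recurrence with ratio 7.
By induction h(n) = h(0) · (7)^n = - 8 \cdot 7^{n}.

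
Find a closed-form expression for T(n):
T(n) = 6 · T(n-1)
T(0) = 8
Pure geometric recurrence with ratio 6.
By induction T(n) = T(0) · (6)^n = 8 \cdot 6^{n}.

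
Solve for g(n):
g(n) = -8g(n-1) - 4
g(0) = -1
First-order linear non-homogeneous.
Homogeneous solution: g_h(n) = A·(-8)^n.
Try constant particular solution g_p = K: K = -8K - 4 ⇒ K = - \frac{4}{9}.
General: g(n) = A·(-8)^n - \frac{4}{9}.
Apply g(0) = -1: A - \frac{4}{9} = -1 ⇒ A = - \frac{5}{9}.
So g(n) = - \frac{5 \left(-8\right)^{n}}{9} - \frac{4}{9}.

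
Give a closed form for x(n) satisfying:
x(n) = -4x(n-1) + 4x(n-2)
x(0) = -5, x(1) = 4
Characteristic equation: x² + 4x - 4 = 0.
Discriminant Δ = (-4)² + 4·(4) = 32.
Roots r₁,₂ = (-4 ± √32)/2, so r₁ = -2 + 2 \sqrt{2}, r₂ = - 2 \sqrt{2} - 2.
General solution: x(n) = A·r₁^n + B·r₂^n.
From the initial conditions, A + B = -5 and r₁A + r₂B = 4.
Since r₁ - r₂ = √32: A = (4 - (-5)r₂)/√32 = - \frac{5}{2} - \frac{3 \sqrt{2}}{4}, and B = -5 - A = - \frac{5}{2} + \frac{3 \sqrt{2}}{4}.
So x(n) = \left(- \frac{5}{2} - \frac{3 \sqrt{2}}{4}\right)\left(-2 + 2 \sqrt{2}\right)^n + \left(- \frac{5}{2} + \frac{3 \sqrt{2}}{4}\right)\left(- 2 \sqrt{2} - 2\right)^n.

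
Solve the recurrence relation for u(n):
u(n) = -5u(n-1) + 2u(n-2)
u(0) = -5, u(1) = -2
Characteristic equation: x² + 5x - 2 = 0.
Discriminant Δ = (-5)² + 4·(2) = 33.
Roots r₁,₂ = (-5 ± √33)/2, so r₁ = - \frac{5}{2} + \frac{\sqrt{33}}{2}, r₂ = - \frac{\sqrt{33}}{2} - \frac{5}{2}.
General solution: u(n) = A·r₁^n + B·r₂^n.
From the initial conditions, A + B = -5 and r₁A + r₂B = -2.
Since r₁ - r₂ = √33: A = (-2 - (-5)r₂)/√33 = - \frac{29 \sqrt{33}}{66} - \frac{5}{2}, and B = -5 - A = - \frac{5}{2} + \frac{29 \sqrt{33}}{66}.
So u(n) = \left(- \frac{29 \sqrt{33}}{66} - \frac{5}{2}\right)\left(- \frac{5}{2} + \frac{\sqrt{33}}{2}\right)^n + \left(- \frac{5}{2} + \frac{29 \sqrt{33}}{66}\right)\left(- \frac{\sqrt{33}}{2} - \frac{5}{2}\right)^n.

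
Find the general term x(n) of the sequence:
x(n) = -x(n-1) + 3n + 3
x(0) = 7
First-order linear with linear forcing.
Homogeneous solution: x_h(n) = A·(-1)^n.
Try particular x_p(n) = pn + q. Substituting:
  pn + q = -(p(n-1) + q) + 3n + 3.
Matching the n-coefficient: p = -p + 3 ⇒ p = \frac{3}{2}.
Matching constants: q = p - q + 3 ⇒ q = \frac{9}{4}.
General: x(n) = A·(-1)^n + \frac{3 n}{2} + \frac{9}{4}.
Apply x(0) = 7: A + \frac{9}{4} = 7 ⇒ A = \frac{19}{4}.
So x(n) = \frac{19 \left(-1\right)^{n}}{4} + \frac{3 n}{2} + \frac{9}{4}.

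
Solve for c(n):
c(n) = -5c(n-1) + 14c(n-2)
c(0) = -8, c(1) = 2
Characteristic equation: x² + 5x - 14 = 0, which factors as (x - (-7))(x - (2)) = 0.
Roots r₁ = -7, r₂ = 2 (distinct).
General solution: c(n) = A·(-7)^n + B·(2)^n.
From c(0) = -8: A + B = -8.
From c(1) = 2: -7A + 2B = 2.
Solving: A = -2, B = -6.
So c(n) = - 2 \left(-7\right)^{n} - 6 \cdot 2^{n}.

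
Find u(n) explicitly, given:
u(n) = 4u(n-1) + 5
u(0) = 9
First-order linear non-homogeneous.
Homogeneous solution: u_h(n) = A·(4)^n.
Try constant particular solution u_p = K: K = 4K + 5 ⇒ K = - \frac{5}{3}.
General: u(n) = A·(4)^n - \frac{5}{3}.
Apply u(0) = 9: A - \frac{5}{3} = 9 ⇒ A = \frac{32}{3}.
So u(n) = \frac{32 \cdot 4^{n}}{3} - \frac{5}{3}.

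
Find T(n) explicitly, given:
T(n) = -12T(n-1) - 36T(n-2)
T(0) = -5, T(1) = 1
Characteristic equation: x² + 12x + 36 = 0, which is (x - (-6))².
Repeated root r = -6.
General solution: T(n) = (A + Bn)·(-6)^n.
From T(0) = -5: A = -5.
From T(1) = 1: (A + B)·(-6) = 1 ⇒ B = \frac{29}{6}.
So T(n) = \left(\frac{29 n}{6} - 5\right) \cdot (-6)^n.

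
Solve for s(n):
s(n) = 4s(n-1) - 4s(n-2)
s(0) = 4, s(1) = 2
Characteristic equation: x² - 4x + 4 = 0, which is (x - (2))².
Repeated root r = 2.
General solution: s(n) = (A + Bn)·(2)^n.
From s(0) = 4: A = 4.
From s(1) = 2: (A + B)·(2) = 2 ⇒ B = -3.
So s(n) = \left(4 - 3 n\right) \cdot (2)^n.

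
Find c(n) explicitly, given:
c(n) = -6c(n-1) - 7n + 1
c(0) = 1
First-order linear with linear forcing.
Homogeneous solution: c_h(n) = A·(-6)^n.
Try particular c_p(n) = pn + q. Substituting:
  pn + q = -6(p(n-1) + q) - 7n + 1.
Matching the n-coefficient: p = -6p - 7 ⇒ p = -1.
Matching constants: q = 6p - 6q + 1 ⇒ q = - \frac{5}{7}.
General: c(n) = A·(-6)^n - n - \frac{5}{7}.
Apply c(0) = 1: A - \frac{5}{7} = 1 ⇒ A = \frac{12}{7}.
So c(n) = \frac{12 \left(-6\right)^{n}}{7} - n - \frac{5}{7}.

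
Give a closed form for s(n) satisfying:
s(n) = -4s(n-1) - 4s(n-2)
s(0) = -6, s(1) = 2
Characteristic equation: x² + 4x + 4 = 0, which is (x - (-2))².
Repeated root r = -2.
General solution: s(n) = (A + Bn)·(-2)^n.
From s(0) = -6: A = -6.
From s(1) = 2: (A + B)·(-2) = 2 ⇒ B = 5.
So s(n) = \left(5 n - 6\right) \cdot (-2)^n.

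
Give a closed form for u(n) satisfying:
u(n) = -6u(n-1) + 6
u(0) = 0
First-order linear non-homogeneous.
Homogeneous solution: u_h(n) = A·(-6)^n.
Try constant particular solution u_p = K: K = -6K + 6 ⇒ K = \frac{6}{7}.
General: u(n) = A·(-6)^n + \frac{6}{7}.
Apply u(0) = 0: A + \frac{6}{7} = 0 ⇒ A = - \frac{6}{7}.
So u(n) = \frac{6}{7} - \frac{6 \left(-6\right)^{n}}{7}.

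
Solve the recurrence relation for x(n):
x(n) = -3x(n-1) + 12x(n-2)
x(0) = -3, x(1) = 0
Characteristic equation: x² + 3x - 12 = 0.
Discriminant Δ = (-3)² + 4·(12) = 57.
Roots r₁,₂ = (-3 ± √57)/2, so r₁ = - \frac{3}{2} + \frac{\sqrt{57}}{2}, r₂ = - \frac{\sqrt{57}}{2} - \frac{3}{2}.
General solution: x(n) = A·r₁^n + B·r₂^n.
From the initial conditions, A + B = -3 and r₁A + r₂B = 0.
Since r₁ - r₂ = √57: A = (0 - (-3)r₂)/√57 = - \frac{3}{2} - \frac{3 \sqrt{57}}{38}, and B = -3 - A = - \frac{3}{2} + \frac{3 \sqrt{57}}{38}.
So x(n) = \left(- \frac{3}{2} - \frac{3 \sqrt{57}}{38}\right)\left(- \frac{3}{2} + \frac{\sqrt{57}}{2}\right)^n + \left(- \frac{3}{2} + \frac{3 \sqrt{57}}{38}\right)\left(- \frac{\sqrt{57}}{2} - \frac{3}{2}\right)^n.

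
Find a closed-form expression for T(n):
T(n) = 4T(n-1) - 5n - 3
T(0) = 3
First-order linear with linear forcing.
Homogeneous solution: T_h(n) = A·(4)^n.
Try particular T_p(n) = pn + q. Substituting:
  pn + q = 4(p(n-1) + q) - 5n - 3.
Matching the n-coefficient: p = 4p - 5 ⇒ p = \frac{5}{3}.
Matching constants: q = -4p + 4q - 3 ⇒ q = \frac{29}{9}.
General: T(n) = A·(4)^n + \frac{5 n}{3} + \frac{29}{9}.
Apply T(0) = 3: A + \frac{29}{9} = 3 ⇒ A = - \frac{2}{9}.
So T(n) = - \frac{2 \cdot 4^{n}}{9} + \frac{5 n}{3} + \frac{29}{9}.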